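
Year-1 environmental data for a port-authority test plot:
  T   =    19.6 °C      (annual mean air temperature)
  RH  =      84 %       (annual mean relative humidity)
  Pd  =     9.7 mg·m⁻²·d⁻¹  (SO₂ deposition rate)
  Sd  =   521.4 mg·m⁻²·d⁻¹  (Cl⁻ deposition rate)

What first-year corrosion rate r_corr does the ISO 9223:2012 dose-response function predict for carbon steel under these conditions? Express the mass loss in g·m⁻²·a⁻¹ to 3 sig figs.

carbon steel: T>10 °C ⇒ hinge -0.054·(19.6−10) = -0.5184
  Pd branch = 1.77·Pd^0.52·e^(0.02·RH+f) = 18.43 μm/a
  Sd branch = 0.102·Sd^0.62·e^(0.033·RH+0.04·T) = 172.8 μm/a
  r_corr = 18.43 + 172.8 = 191.3 μm/a
Convert to mass loss: 191.3 μm/a × 7.85 g/cm³ = 1501 g·m⁻²·a⁻¹

r_corr = 1.50e+03 g·m⁻²·a⁻¹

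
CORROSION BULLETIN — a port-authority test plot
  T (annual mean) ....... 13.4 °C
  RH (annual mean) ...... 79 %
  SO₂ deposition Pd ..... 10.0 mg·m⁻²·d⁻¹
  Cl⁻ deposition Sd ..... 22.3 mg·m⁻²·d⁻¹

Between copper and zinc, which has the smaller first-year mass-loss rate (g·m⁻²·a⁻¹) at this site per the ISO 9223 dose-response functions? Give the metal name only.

zinc

copper: f(T) = -0.080·(T−10) [T>10 °C] = -0.2720
  SO₂ term: 0.0053·10.0^0.26·exp(0.059·79-0.2720) = 0.777
  Cl⁻ term: 0.01025·22.3^0.27·exp(0.036·79+0.049·13.4) = 0.7853
  r_corr = 0.777 + 0.7853 = 1.562 μm/a
  mass loss = 1.562 μm/a × 8.96 g/cm³ = 14 g·m⁻²·a⁻¹
zinc: temperature factor f = -0.071·(3.4) = -0.2414
  SO₂ term: 0.0129·10.0^0.44·exp(0.046·79-0.2414) = 1.057
  Sd branch = 0.0175·Sd^0.57·e^(0.008·RH+0.085·T) = 0.6035 μm/a
  r_corr = 1.057 + 0.6035 = 1.66 μm/a
  mass loss = 1.66 μm/a × 7.14 g/cm³ = 11.85 g·m⁻²·a⁻¹
Ordering by g·m⁻²·a⁻¹: copper (14) > zinc (11.9)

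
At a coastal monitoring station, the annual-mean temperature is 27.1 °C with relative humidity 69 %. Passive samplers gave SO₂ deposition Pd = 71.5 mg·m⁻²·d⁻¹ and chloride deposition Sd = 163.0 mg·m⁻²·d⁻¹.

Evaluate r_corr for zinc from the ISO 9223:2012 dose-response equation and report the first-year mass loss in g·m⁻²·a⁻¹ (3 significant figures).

r_corr = 43.9 g·m⁻²·a⁻¹

zinc: f(T) = -0.071·(T−10) [T>10 °C] = -1.2141
  sulphur-dioxide contribution → 0.5993 μm/a
  chloride contribution → 5.548 μm/a
  ⇒ r_corr(zinc) = 6.147 μm/a
Convert to mass loss: 6.147 μm/a × 7.14 g/cm³ = 43.89 g·m⁻²·a⁻¹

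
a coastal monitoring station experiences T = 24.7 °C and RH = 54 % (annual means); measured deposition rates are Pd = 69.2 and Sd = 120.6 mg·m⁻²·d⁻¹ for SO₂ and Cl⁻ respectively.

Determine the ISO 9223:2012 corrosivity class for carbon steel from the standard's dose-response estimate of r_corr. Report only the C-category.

carbon steel: f(T) = -0.054·(T−10) [T>10 °C] = -0.7938
  Pd branch = 1.77·Pd^0.52·e^(0.02·RH+f) = 21.34 μm/a
  Sd branch = 0.102·Sd^0.62·e^(0.033·RH+0.04·T) = 31.77 μm/a
  sum: 21.34 + 31.77 → r_corr = 53.11 μm/a
ISO 9223 Table 2 (carbon steel): 50 < 53.1 ≤ 80 μm/a ⇒ C4

C4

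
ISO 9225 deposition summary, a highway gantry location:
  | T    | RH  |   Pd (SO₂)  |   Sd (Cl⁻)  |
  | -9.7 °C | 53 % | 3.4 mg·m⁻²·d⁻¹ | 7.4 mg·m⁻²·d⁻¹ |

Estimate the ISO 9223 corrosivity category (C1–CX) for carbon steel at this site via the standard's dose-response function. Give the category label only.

C2

carbon steel: temperature factor f = +0.150·(-19.7) = -2.9550
  SO₂ term: 1.77·3.4^0.52·exp(0.02·53-2.9550) = 0.5028
  Cl⁻ term: 0.102·7.4^0.62·exp(0.033·53+0.04·-9.7) = 1.376
  sum: 0.5028 + 1.376 → r_corr = 1.879 μm/a
ISO 9223 Table 2 (carbon steel): 1.3 < 1.88 ≤ 25 μm/a ⇒ C2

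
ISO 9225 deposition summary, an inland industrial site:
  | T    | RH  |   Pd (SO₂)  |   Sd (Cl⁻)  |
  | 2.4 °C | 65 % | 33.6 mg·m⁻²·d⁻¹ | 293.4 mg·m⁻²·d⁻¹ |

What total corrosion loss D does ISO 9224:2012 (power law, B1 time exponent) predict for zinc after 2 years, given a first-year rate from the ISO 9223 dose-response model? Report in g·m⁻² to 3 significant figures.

D(2) = 22.9 g·m⁻²

zinc: f(T) = +0.038·(T−10) [T≤10 °C] = -0.2888
  SO₂ term: 0.0129·33.6^0.44·exp(0.046·65-0.2888) = 0.9022
  Sd branch = 0.0175·Sd^0.57·e^(0.008·RH+0.085·T) = 0.9203 μm/a
  sum: 0.9022 + 0.9203 → r_corr = 1.822 μm/a
Power-law: D(2) = r_corr · 2^0.813
  D(2) = 1.822 × 2^0.813 = 1.822 × 1.757 = 3.202 μm
  Mass loss = 3.202 μm × 7.14 g/cm³ = 22.86 g·m⁻²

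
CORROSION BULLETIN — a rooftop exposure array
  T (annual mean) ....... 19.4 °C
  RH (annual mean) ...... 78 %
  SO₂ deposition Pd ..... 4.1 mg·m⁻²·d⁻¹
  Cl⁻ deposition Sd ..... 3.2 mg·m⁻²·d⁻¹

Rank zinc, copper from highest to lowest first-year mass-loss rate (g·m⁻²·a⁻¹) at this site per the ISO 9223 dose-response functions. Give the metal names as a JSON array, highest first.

zinc: temperature factor f = -0.071·(9.4) = -0.6674
  Pd branch = 0.0129·Pd^0.44·e^(0.046·RH+f) = 0.4453 μm/a
  Cl⁻ term: 0.0175·3.2^0.57·exp(0.008·78+0.085·19.4) = 0.3297
  r_corr = 0.4453 + 0.3297 = 0.775 μm/a
  mass loss = 0.775 μm/a × 7.14 g/cm³ = 5.533 g·m⁻²·a⁻¹
copper: f(T) = -0.080·(T−10) [T>10 °C] = -0.7520
  Pd branch = 0.0053·Pd^0.26·e^(0.059·RH+f) = 0.3594 μm/a
  Sd branch = 0.01025·Sd^0.27·e^(0.036·RH+0.049·T) = 0.6018 μm/a
  r_corr = 0.3594 + 0.6018 = 0.9612 μm/a
  mass loss = 0.9612 μm/a × 8.96 g/cm³ = 8.613 g·m⁻²·a⁻¹
Ordering by g·m⁻²·a⁻¹: copper (8.61) > zinc (5.53)

["copper", "zinc"]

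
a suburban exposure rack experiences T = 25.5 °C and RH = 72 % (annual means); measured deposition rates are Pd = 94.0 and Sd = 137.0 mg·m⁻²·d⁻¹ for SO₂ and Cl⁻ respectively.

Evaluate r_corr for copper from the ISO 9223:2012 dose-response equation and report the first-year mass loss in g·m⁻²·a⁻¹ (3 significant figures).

r_corr = 19.3 g·m⁻²·a⁻¹

copper: f(T) = -0.080·(T−10) [T>10 °C] = -1.2400
  Pd branch = 0.0053·Pd^0.26·e^(0.059·RH+f) = 0.3497 μm/a
  Cl⁻ term: 0.01025·137.0^0.27·exp(0.036·72+0.049·25.5) = 1.803
  sum: 0.3497 + 1.803 → r_corr = 2.153 μm/a
Convert to mass loss: 2.153 μm/a × 8.96 g/cm³ = 19.29 g·m⁻²·a⁻¹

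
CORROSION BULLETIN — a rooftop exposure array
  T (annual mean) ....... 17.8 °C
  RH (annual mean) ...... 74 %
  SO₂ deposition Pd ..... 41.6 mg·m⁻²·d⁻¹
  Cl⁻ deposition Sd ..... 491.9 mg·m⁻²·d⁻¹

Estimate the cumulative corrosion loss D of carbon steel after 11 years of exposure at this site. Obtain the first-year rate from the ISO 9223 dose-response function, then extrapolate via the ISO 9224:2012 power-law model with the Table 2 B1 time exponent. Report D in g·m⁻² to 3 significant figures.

D(11) = 4.04e+03 g·m⁻²

carbon steel: temperature factor f = -0.054·(7.8) = -0.4212
  sulphur-dioxide contribution → 35.46 μm/a
  chloride contribution → 111.5 μm/a
  ⇒ r_corr(carbon steel) = 147 μm/a
Power-law: D(11) = r_corr · 11^0.523
  D(11) = 147 × 11^0.523 = 147 × 3.505 = 515.1 μm
  Mass loss = 515.1 μm × 7.85 g/cm³ = 4043 g·m⁻²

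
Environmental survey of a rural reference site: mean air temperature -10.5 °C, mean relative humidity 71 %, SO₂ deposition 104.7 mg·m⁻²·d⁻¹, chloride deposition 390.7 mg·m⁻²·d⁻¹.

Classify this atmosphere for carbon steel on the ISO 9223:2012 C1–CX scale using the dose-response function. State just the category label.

carbon steel: T≤10 °C ⇒ hinge +0.150·(-10.5−10) = -3.0750
  SO₂ term: 1.77·104.7^0.52·exp(0.02·71-3.0750) = 3.798
  Cl⁻ term: 0.102·390.7^0.62·exp(0.033·71+0.04·-10.5) = 28.23
  sum: 3.798 + 28.23 → r_corr = 32.03 μm/a
Category bounds: 25…50 μm/a bracket r_corr ⇒ C3

C3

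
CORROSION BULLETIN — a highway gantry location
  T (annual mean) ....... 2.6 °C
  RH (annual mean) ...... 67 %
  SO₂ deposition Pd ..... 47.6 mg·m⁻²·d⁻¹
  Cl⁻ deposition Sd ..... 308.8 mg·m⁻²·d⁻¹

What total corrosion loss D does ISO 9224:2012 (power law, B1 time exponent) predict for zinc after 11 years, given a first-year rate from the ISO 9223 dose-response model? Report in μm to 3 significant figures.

D(11) = 15.0 μm

zinc: temperature factor f = +0.038·(-7.4) = -0.2812
  Pd branch = 0.0129·Pd^0.44·e^(0.046·RH+f) = 1.162 μm/a
  Cl⁻ term: 0.0175·308.8^0.57·exp(0.008·67+0.085·2.6) = 0.9793
  r_corr = 1.162 + 0.9793 = 2.141 μm/a
Power-law: D(11) = r_corr · 11^0.813
  D(11) = 2.141 × 11^0.813 = 2.141 × 7.025 = 15.04 μm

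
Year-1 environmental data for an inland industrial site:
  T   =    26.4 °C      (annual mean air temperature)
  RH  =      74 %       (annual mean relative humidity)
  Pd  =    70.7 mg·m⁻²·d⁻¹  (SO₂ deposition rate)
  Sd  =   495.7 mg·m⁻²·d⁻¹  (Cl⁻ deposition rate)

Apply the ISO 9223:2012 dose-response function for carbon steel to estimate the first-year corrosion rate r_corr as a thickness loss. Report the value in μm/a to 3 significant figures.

carbon steel: temperature factor f = -0.054·(16.4) = -0.8856
  Pd branch = 1.77·Pd^0.52·e^(0.02·RH+f) = 29.36 μm/a
  Sd branch = 0.102·Sd^0.62·e^(0.033·RH+0.04·T) = 158.1 μm/a
  sum: 29.36 + 158.1 → r_corr = 187.4 μm/a

r_corr = 187 μm/a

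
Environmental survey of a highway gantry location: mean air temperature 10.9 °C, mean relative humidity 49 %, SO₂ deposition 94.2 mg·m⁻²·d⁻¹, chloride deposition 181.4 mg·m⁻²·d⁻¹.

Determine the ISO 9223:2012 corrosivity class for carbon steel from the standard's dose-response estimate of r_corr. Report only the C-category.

carbon steel: T>10 °C ⇒ hinge -0.054·(10.9−10) = -0.0486
  Pd branch = 1.77·Pd^0.52·e^(0.02·RH+f) = 47.75 μm/a
  Sd branch = 0.102·Sd^0.62·e^(0.033·RH+0.04·T) = 19.98 μm/a
  sum: 47.75 + 19.98 → r_corr = 67.73 μm/a
67.7 μm/a falls in (50, 80] for carbon steel → category C4

C4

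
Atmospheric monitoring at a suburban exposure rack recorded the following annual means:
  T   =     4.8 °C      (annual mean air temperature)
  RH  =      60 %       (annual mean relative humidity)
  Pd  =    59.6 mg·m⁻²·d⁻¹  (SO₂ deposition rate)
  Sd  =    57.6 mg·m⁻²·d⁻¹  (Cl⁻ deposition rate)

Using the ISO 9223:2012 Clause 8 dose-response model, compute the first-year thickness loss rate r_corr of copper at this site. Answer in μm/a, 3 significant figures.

r_corr = 0.611 μm/a

copper: f(T) = +0.126·(T−10) [T≤10 °C] = -0.6552
  SO₂ term: 0.0053·59.6^0.26·exp(0.059·60-0.6552) = 0.2746
  Cl⁻ term: 0.01025·57.6^0.27·exp(0.036·60+0.049·4.8) = 0.3359
  r_corr = 0.2746 + 0.3359 = 0.6105 μm/a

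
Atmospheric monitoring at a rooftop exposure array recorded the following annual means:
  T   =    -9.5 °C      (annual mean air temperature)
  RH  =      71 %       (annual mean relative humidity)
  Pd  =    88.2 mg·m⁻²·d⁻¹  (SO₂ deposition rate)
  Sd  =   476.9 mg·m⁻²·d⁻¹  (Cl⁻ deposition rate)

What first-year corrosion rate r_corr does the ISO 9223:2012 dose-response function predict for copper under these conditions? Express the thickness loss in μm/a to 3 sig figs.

r_corr = 0.534 μm/a

copper: f(T) = +0.126·(T−10) [T≤10 °C] = -2.4570
  SO₂ term: 0.0053·88.2^0.26·exp(0.059·71-2.4570) = 0.09601
  Cl⁻ term: 0.01025·476.9^0.27·exp(0.036·71+0.049·-9.5) = 0.4383
  r_corr = 0.09601 + 0.4383 = 0.5343 μm/a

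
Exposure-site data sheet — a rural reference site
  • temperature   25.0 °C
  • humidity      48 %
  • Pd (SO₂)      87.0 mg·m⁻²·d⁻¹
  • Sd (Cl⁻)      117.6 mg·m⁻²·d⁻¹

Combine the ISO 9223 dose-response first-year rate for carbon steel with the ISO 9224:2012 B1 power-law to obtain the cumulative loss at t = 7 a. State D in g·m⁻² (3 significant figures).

D(7) = 1.02e+03 g·m⁻²

carbon steel: temperature factor f = -0.054·(15.0) = -0.8100
  SO₂ term: 1.77·87.0^0.52·exp(0.02·48-0.8100) = 20.97
  Sd branch = 0.102·Sd^0.62·e^(0.033·RH+0.04·T) = 25.97 μm/a
  r_corr = 20.97 + 25.97 = 46.94 μm/a
ISO 9224: D(t) = r_corr · t^b with b = 0.523 (carbon steel, B1)
  D(7) = 46.94 × 7^0.523 = 46.94 × 2.767 = 129.9 μm
  Mass loss = 129.9 μm × 7.85 g/cm³ = 1020 g·m⁻²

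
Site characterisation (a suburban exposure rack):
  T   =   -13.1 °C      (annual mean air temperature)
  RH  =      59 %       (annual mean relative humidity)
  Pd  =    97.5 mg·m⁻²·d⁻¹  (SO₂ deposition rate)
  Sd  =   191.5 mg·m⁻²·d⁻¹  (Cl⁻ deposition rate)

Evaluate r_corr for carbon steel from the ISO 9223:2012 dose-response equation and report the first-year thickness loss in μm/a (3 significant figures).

r_corr = 13.0 μm/a

carbon steel: temperature factor f = +0.150·(-23.1) = -3.4650
  SO₂ term: 1.77·97.5^0.52·exp(0.02·59-3.4650) = 1.949
  Sd branch = 0.102·Sd^0.62·e^(0.033·RH+0.04·T) = 11 μm/a
  sum: 1.949 + 11 → r_corr = 12.95 μm/a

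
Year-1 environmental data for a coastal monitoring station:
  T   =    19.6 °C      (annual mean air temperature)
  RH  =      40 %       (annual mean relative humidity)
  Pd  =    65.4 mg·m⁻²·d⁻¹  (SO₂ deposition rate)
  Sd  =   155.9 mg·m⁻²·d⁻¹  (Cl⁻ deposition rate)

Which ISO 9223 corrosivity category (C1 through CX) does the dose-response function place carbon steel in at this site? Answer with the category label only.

carbon steel: f(T) = -0.054·(T−10) [T>10 °C] = -0.5184
  Pd branch = 1.77·Pd^0.52·e^(0.02·RH+f) = 20.62 μm/a
  Cl⁻ term: 0.102·155.9^0.62·exp(0.033·40+0.04·19.6) = 19.14
  sum: 20.62 + 19.14 → r_corr = 39.76 μm/a
ISO 9223 Table 2 (carbon steel): 25 < 39.8 ≤ 50 μm/a ⇒ C3

C3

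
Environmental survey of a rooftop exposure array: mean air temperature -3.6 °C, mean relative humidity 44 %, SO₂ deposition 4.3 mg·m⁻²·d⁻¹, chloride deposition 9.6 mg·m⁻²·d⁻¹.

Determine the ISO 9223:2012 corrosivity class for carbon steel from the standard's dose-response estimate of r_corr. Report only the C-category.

carbon steel: T≤10 °C ⇒ hinge +0.150·(-3.6−10) = -2.0400
  Pd branch = 1.77·Pd^0.52·e^(0.02·RH+f) = 1.185 μm/a
  Cl⁻ term: 0.102·9.6^0.62·exp(0.033·44+0.04·-3.6) = 1.533
  r_corr = 1.185 + 1.533 = 2.718 μm/a
2.72 μm/a falls in (1.3, 25] for carbon steel → category C2

C2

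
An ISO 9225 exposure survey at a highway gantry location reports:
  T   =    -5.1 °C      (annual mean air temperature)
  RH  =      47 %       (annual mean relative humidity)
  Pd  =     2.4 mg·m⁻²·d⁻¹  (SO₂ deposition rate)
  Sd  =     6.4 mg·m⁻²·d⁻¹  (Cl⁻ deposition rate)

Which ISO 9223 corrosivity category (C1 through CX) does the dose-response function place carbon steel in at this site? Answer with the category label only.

C2

carbon steel: T≤10 °C ⇒ hinge +0.150·(-5.1−10) = -2.2650
  SO₂ term: 1.77·2.4^0.52·exp(0.02·47-2.2650) = 0.7417
  Sd branch = 0.102·Sd^0.62·e^(0.033·RH+0.04·T) = 1.24 μm/a
  r_corr = 0.7417 + 1.24 = 1.982 μm/a
1.98 μm/a falls in (1.3, 25] for carbon steel → category C2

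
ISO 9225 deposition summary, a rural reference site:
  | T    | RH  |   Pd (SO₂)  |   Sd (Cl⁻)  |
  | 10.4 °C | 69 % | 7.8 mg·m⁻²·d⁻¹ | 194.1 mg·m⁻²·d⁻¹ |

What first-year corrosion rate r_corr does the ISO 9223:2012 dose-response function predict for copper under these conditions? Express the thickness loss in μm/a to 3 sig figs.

r_corr = 1.36 μm/a

copper: T>10 °C ⇒ hinge -0.080·(10.4−10) = -0.0320
  sulphur-dioxide contribution → 0.5133 μm/a
  chloride contribution → 0.8484 μm/a
  ⇒ r_corr(copper) = 1.362 μm/a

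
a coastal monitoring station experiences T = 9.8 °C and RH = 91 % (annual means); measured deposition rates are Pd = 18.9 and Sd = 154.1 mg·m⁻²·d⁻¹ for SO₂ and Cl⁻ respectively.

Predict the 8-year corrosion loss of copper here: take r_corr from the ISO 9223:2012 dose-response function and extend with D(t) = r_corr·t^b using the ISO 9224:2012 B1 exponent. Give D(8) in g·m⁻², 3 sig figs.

D(8) = 147 g·m⁻²

copper: T≤10 °C ⇒ hinge +0.126·(9.8−10) = -0.0252
  Pd branch = 0.0053·Pd^0.26·e^(0.059·RH+f) = 2.382 μm/a
  Sd branch = 0.01025·Sd^0.27·e^(0.036·RH+0.049·T) = 1.709 μm/a
  r_corr = 2.382 + 1.709 = 4.091 μm/a
ISO 9224: D(t) = r_corr · t^b with b = 0.667 (copper, B1)
  D(8) = 4.091 × 8^0.667 = 4.091 × 4.003 = 16.38 μm
  Mass loss = 16.38 μm × 8.96 g/cm³ = 146.7 g·m⁻²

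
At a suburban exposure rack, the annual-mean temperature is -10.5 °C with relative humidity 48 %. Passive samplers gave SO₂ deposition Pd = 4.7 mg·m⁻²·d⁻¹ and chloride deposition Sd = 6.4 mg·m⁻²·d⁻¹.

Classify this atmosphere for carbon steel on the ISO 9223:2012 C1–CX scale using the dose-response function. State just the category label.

carbon steel: f(T) = +0.150·(T−10) [T≤10 °C] = -3.0750
  sulphur-dioxide contribution → 0.4775 μm/a
  chloride contribution → 1.033 μm/a
  ⇒ r_corr(carbon steel) = 1.51 μm/a
Category bounds: 1.3…25 μm/a bracket r_corr ⇒ C2

C2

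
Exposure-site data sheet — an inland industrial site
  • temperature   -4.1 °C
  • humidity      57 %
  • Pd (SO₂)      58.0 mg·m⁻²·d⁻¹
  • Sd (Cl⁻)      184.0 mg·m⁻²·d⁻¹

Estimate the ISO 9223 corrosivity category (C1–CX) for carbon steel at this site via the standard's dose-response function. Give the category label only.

C2

carbon steel: T≤10 °C ⇒ hinge +0.150·(-4.1−10) = -2.1150
  sulphur-dioxide contribution → 5.515 μm/a
  chloride contribution → 14.4 μm/a
  total first-year rate 19.92 μm/a
ISO 9223 Table 2 (carbon steel): 1.3 < 19.9 ≤ 25 μm/a ⇒ C2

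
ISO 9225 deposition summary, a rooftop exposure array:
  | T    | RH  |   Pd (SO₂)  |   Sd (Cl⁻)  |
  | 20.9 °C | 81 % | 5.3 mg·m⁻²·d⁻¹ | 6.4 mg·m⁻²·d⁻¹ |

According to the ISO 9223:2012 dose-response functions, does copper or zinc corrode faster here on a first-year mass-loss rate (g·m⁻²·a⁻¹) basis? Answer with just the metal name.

copper

copper: T>10 °C ⇒ hinge -0.080·(20.9−10) = -0.8720
  Pd branch = 0.0053·Pd^0.26·e^(0.059·RH+f) = 0.4068 μm/a
  Cl⁻ term: 0.01025·6.4^0.27·exp(0.036·81+0.049·20.9) = 0.8701
  sum: 0.4068 + 0.8701 → r_corr = 1.277 μm/a
  mass loss = 1.277 μm/a × 8.96 g/cm³ = 11.44 g·m⁻²·a⁻¹
zinc: T>10 °C ⇒ hinge -0.071·(20.9−10) = -0.7739
  Pd branch = 0.0129·Pd^0.44·e^(0.046·RH+f) = 0.5145 μm/a
  Sd branch = 0.0175·Sd^0.57·e^(0.008·RH+0.085·T) = 0.5695 μm/a
  sum: 0.5145 + 0.5695 → r_corr = 1.084 μm/a
  mass loss = 1.084 μm/a × 7.14 g/cm³ = 7.74 g·m⁻²·a⁻¹
Ordering by g·m⁻²·a⁻¹: copper (11.4) > zinc (7.74)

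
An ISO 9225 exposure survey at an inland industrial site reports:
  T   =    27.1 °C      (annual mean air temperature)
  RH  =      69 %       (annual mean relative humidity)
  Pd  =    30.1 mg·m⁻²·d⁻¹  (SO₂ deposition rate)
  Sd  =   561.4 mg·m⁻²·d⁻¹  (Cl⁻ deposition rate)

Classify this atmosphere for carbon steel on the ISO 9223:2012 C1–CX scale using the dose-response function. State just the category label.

carbon steel: f(T) = -0.054·(T−10) [T>10 °C] = -0.9234
  SO₂ term: 1.77·30.1^0.52·exp(0.02·69-0.9234) = 16.41
  Sd branch = 0.102·Sd^0.62·e^(0.033·RH+0.04·T) = 148.9 μm/a
  sum: 16.41 + 148.9 → r_corr = 165.3 μm/a
Category bounds: 80…200 μm/a bracket r_corr ⇒ C5

C5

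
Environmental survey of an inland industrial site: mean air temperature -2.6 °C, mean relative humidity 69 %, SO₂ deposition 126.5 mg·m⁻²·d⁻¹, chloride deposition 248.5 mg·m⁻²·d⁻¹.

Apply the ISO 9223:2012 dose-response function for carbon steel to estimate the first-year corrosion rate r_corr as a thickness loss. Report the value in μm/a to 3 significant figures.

carbon steel: T≤10 °C ⇒ hinge +0.150·(-2.6−10) = -1.8900
  SO₂ term: 1.77·126.5^0.52·exp(0.02·69-1.8900) = 13.17
  Sd branch = 0.102·Sd^0.62·e^(0.033·RH+0.04·T) = 27.38 μm/a
  r_corr = 13.17 + 27.38 = 40.55 μm/a

r_corr = 40.5 μm/a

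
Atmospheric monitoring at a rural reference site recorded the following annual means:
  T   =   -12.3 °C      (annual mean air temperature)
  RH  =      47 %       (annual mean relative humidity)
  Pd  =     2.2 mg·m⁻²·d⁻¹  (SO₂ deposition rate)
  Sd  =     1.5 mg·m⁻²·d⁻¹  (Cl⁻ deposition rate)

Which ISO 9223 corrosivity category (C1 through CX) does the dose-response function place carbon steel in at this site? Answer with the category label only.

C1

carbon steel: f(T) = +0.150·(T−10) [T≤10 °C] = -3.3450
  Pd branch = 1.77·Pd^0.52·e^(0.02·RH+f) = 0.2407 μm/a
  Cl⁻ term: 0.102·1.5^0.62·exp(0.033·47+0.04·-12.3) = 0.3782
  sum: 0.2407 + 0.3782 → r_corr = 0.6189 μm/a
ISO 9223 Table 2 (carbon steel): 0 < 0.619 ≤ 1.3 μm/a ⇒ C1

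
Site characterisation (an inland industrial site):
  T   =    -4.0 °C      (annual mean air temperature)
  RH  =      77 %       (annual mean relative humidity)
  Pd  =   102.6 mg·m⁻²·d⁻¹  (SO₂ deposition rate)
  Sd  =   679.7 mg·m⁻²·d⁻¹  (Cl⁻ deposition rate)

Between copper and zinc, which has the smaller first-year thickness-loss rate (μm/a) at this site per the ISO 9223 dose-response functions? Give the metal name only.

copper

copper: T≤10 °C ⇒ hinge +0.126·(-4.0−10) = -1.7640
  Pd branch = 0.0053·Pd^0.26·e^(0.059·RH+f) = 0.2845 μm/a
  Sd branch = 0.01025·Sd^0.27·e^(0.036·RH+0.049·T) = 0.7838 μm/a
  sum: 0.2845 + 0.7838 → r_corr = 1.068 μm/a
zinc: f(T) = +0.038·(T−10) [T≤10 °C] = -0.5320
  Pd branch = 0.0129·Pd^0.44·e^(0.046·RH+f) = 2.008 μm/a
  Sd branch = 0.0175·Sd^0.57·e^(0.008·RH+0.085·T) = 0.9491 μm/a
  r_corr = 2.008 + 0.9491 = 2.957 μm/a
Ordering by μm/a: zinc (2.96) > copper (1.07)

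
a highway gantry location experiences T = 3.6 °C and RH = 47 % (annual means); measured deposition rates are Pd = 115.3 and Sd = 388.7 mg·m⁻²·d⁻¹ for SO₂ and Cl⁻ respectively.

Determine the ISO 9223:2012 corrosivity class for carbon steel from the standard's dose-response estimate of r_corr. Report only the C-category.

C3

carbon steel: temperature factor f = +0.150·(-6.4) = -0.9600
  SO₂ term: 1.77·115.3^0.52·exp(0.02·47-0.9600) = 20.49
  Sd branch = 0.102·Sd^0.62·e^(0.033·RH+0.04·T) = 22.4 μm/a
  r_corr = 20.49 + 22.4 = 42.89 μm/a
ISO 9223 Table 2 (carbon steel): 25 < 42.9 ≤ 50 μm/a ⇒ C3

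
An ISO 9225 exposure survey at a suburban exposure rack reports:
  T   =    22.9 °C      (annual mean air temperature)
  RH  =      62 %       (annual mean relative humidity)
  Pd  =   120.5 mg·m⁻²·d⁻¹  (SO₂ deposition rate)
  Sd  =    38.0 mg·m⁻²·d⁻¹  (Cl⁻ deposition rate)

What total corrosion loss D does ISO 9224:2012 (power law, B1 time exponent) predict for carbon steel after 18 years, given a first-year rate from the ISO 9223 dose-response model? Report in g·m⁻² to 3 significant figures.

carbon steel: T>10 °C ⇒ hinge -0.054·(22.9−10) = -0.6966
  SO₂ term: 1.77·120.5^0.52·exp(0.02·62-0.6966) = 36.82
  Sd branch = 0.102·Sd^0.62·e^(0.033·RH+0.04·T) = 18.81 μm/a
  sum: 36.82 + 18.81 → r_corr = 55.63 μm/a
Long-term exponent b (ISO 9224 Table 2, B1) = 0.523
  D(18) = 55.63 × 18^0.523 = 55.63 × 4.534 = 252.3 μm
  Mass loss = 252.3 μm × 7.85 g/cm³ = 1980 g·m⁻²

D(18) = 1.98e+03 g·m⁻²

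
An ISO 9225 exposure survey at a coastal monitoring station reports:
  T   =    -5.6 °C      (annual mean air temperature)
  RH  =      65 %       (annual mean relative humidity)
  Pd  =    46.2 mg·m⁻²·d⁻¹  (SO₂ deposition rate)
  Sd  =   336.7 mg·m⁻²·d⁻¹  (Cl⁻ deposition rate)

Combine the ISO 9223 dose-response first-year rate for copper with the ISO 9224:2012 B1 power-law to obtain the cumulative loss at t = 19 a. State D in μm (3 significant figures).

D(19) = 3.44 μm

copper: f(T) = +0.126·(T−10) [T≤10 °C] = -1.9656
  Pd branch = 0.0053·Pd^0.26·e^(0.059·RH+f) = 0.0931 μm/a
  Cl⁻ term: 0.01025·336.7^0.27·exp(0.036·65+0.049·-5.6) = 0.3892
  sum: 0.0931 + 0.3892 → r_corr = 0.4823 μm/a
Power-law: D(19) = r_corr · 19^0.667
  D(19) = 0.4823 × 19^0.667 = 0.4823 × 7.127 = 3.437 μm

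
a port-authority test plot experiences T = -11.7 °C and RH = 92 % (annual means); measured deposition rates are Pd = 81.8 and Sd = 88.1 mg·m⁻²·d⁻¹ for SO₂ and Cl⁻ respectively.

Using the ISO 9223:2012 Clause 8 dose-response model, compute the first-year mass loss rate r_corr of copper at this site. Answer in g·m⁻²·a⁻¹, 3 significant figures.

copper: temperature factor f = +0.126·(-21.7) = -2.7342
  Pd branch = 0.0053·Pd^0.26·e^(0.059·RH+f) = 0.2463 μm/a
  Cl⁻ term: 0.01025·88.1^0.27·exp(0.036·92+0.049·-11.7) = 0.5312
  r_corr = 0.2463 + 0.5312 = 0.7775 μm/a
Convert to mass loss: 0.7775 μm/a × 8.96 g/cm³ = 6.967 g·m⁻²·a⁻¹

r_corr = 6.97 g·m⁻²·a⁻¹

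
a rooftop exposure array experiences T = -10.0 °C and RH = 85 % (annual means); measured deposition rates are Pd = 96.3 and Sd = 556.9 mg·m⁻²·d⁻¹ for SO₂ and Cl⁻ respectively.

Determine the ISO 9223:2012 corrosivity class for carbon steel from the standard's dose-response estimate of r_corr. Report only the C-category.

C4

carbon steel: f(T) = +0.150·(T−10) [T≤10 °C] = -3.0000
  Pd branch = 1.77·Pd^0.52·e^(0.02·RH+f) = 5.187 μm/a
  Sd branch = 0.102·Sd^0.62·e^(0.033·RH+0.04·T) = 56.95 μm/a
  r_corr = 5.187 + 56.95 = 62.13 μm/a
62.1 μm/a falls in (50, 80] for carbon steel → category C4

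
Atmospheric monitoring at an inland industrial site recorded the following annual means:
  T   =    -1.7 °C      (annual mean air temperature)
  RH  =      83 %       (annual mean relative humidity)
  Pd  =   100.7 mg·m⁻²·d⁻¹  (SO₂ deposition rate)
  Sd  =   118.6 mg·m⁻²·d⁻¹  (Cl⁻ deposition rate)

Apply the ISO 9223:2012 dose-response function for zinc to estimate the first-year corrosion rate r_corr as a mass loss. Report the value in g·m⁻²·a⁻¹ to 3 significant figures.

zinc: T≤10 °C ⇒ hinge +0.038·(-1.7−10) = -0.4446
  sulphur-dioxide contribution → 2.864 μm/a
  chloride contribution → 0.4476 μm/a
  ⇒ r_corr(zinc) = 3.312 μm/a
Convert to mass loss: 3.312 μm/a × 7.14 g/cm³ = 23.64 g·m⁻²·a⁻¹

r_corr = 23.6 g·m⁻²·a⁻¹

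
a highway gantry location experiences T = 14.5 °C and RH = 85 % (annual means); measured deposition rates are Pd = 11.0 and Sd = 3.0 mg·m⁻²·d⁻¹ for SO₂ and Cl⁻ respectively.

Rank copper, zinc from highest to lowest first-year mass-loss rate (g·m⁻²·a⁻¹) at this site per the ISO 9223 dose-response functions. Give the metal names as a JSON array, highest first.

copper: f(T) = -0.080·(T−10) [T>10 °C] = -0.3600
  SO₂ term: 0.0053·11.0^0.26·exp(0.059·85-0.3600) = 1.039
  Sd branch = 0.01025·Sd^0.27·e^(0.036·RH+0.049·T) = 0.5985 μm/a
  r_corr = 1.039 + 0.5985 = 1.638 μm/a
  mass loss = 1.638 μm/a × 8.96 g/cm³ = 14.67 g·m⁻²·a⁻¹
zinc: temperature factor f = -0.071·(4.5) = -0.3195
  SO₂ term: 0.0129·11.0^0.44·exp(0.046·85-0.3195) = 1.343
  Cl⁻ term: 0.0175·3.0^0.57·exp(0.008·85+0.085·14.5) = 0.2216
  sum: 1.343 + 0.2216 → r_corr = 1.565 μm/a
  mass loss = 1.565 μm/a × 7.14 g/cm³ = 11.17 g·m⁻²·a⁻¹
Ordering by g·m⁻²·a⁻¹: copper (14.7) > zinc (11.2)

["copper", "zinc"]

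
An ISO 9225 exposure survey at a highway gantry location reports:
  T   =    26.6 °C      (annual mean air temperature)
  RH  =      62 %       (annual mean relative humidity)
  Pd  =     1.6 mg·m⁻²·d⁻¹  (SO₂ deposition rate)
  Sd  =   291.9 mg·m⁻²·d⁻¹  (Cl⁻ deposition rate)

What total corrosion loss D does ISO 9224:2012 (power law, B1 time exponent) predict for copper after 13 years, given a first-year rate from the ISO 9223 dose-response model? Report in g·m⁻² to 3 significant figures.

D(13) = 83.8 g·m⁻²

copper: T>10 °C ⇒ hinge -0.080·(26.6−10) = -1.3280
  sulphur-dioxide contribution → 0.06155 μm/a
  chloride contribution → 1.628 μm/a
  ⇒ r_corr(copper) = 1.69 μm/a
Power-law: D(13) = r_corr · 13^0.667
  D(13) = 1.69 × 13^0.667 = 1.69 × 5.534 = 9.351 μm
  Mass loss = 9.351 μm × 8.96 g/cm³ = 83.78 g·m⁻²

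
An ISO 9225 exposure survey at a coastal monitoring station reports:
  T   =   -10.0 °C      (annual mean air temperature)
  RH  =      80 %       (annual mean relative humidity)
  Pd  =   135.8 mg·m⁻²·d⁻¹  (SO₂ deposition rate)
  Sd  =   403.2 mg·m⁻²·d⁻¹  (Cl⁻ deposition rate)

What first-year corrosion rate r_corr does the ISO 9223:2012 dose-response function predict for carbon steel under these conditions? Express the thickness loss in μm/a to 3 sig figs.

r_corr = 45.1 μm/a

carbon steel: T≤10 °C ⇒ hinge +0.150·(-10.0−10) = -3.0000
  SO₂ term: 1.77·135.8^0.52·exp(0.02·80-3.0000) = 5.611
  Cl⁻ term: 0.102·403.2^0.62·exp(0.033·80+0.04·-10.0) = 39.52
  sum: 5.611 + 39.52 → r_corr = 45.13 μm/a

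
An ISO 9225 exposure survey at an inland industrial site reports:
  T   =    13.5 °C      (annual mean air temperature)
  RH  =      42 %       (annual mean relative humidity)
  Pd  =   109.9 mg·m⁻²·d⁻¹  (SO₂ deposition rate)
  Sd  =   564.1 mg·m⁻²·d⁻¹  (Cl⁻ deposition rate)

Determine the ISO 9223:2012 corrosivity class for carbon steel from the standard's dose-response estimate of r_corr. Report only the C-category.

carbon steel: T>10 °C ⇒ hinge -0.054·(13.5−10) = -0.1890
  Pd branch = 1.77·Pd^0.52·e^(0.02·RH+f) = 39.09 μm/a
  Sd branch = 0.102·Sd^0.62·e^(0.033·RH+0.04·T) = 35.55 μm/a
  sum: 39.09 + 35.55 → r_corr = 74.64 μm/a
Category bounds: 50…80 μm/a bracket r_corr ⇒ C4

C4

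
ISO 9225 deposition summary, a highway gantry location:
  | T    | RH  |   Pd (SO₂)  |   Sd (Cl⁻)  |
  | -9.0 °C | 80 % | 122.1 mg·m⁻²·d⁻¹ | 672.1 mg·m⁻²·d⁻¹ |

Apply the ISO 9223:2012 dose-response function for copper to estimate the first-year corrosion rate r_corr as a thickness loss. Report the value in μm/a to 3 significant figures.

r_corr = 0.871 μm/a

copper: T≤10 °C ⇒ hinge +0.126·(-9.0−10) = -2.3940
  sulphur-dioxide contribution → 0.1892 μm/a
  chloride contribution → 0.6814 μm/a
  total first-year rate 0.8706 μm/a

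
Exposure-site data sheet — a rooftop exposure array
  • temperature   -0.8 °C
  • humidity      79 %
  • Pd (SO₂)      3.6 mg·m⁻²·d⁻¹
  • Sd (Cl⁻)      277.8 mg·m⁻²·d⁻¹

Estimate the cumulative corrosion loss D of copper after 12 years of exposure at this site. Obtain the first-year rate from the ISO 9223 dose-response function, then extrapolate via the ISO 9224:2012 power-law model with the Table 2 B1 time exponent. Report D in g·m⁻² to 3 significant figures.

D(12) = 45.8 g·m⁻²

copper: T≤10 °C ⇒ hinge +0.126·(-0.8−10) = -1.3608
  Pd branch = 0.0053·Pd^0.26·e^(0.059·RH+f) = 0.2005 μm/a
  Sd branch = 0.01025·Sd^0.27·e^(0.036·RH+0.049·T) = 0.7738 μm/a
  r_corr = 0.2005 + 0.7738 = 0.9743 μm/a
ISO 9224: D(t) = r_corr · t^b with b = 0.667 (copper, B1)
  D(12) = 0.9743 × 12^0.667 = 0.9743 × 5.246 = 5.111 μm
  Mass loss = 5.111 μm × 8.96 g/cm³ = 45.8 g·m⁻²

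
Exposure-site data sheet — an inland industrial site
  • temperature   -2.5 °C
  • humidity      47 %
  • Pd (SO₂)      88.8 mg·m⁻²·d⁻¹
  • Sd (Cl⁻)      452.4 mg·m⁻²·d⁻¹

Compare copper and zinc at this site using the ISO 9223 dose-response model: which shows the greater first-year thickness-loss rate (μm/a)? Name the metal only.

zinc

copper: T≤10 °C ⇒ hinge +0.126·(-2.5−10) = -1.5750
  sulphur-dioxide contribution → 0.05638 μm/a
  chloride contribution → 0.2566 μm/a
  ⇒ r_corr(copper) = 0.313 μm/a
zinc: f(T) = +0.038·(T−10) [T≤10 °C] = -0.4750
  sulphur-dioxide contribution → 0.5018 μm/a
  chloride contribution → 0.6725 μm/a
  total first-year rate 1.174 μm/a
Ordering by μm/a: zinc (1.17) > copper (0.313)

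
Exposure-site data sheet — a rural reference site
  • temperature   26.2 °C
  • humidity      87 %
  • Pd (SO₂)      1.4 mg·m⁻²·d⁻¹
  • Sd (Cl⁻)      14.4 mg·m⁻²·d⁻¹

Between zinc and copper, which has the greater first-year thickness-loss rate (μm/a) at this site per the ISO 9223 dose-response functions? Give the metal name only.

zinc: T>10 °C ⇒ hinge -0.071·(26.2−10) = -1.1502
  sulphur-dioxide contribution → 0.2591 μm/a
  chloride contribution → 1.488 μm/a
  ⇒ r_corr(zinc) = 1.748 μm/a
copper: f(T) = -0.080·(T−10) [T>10 °C] = -1.2960
  sulphur-dioxide contribution → 0.2683 μm/a
  chloride contribution → 1.743 μm/a
  ⇒ r_corr(copper) = 2.011 μm/a
Ordering by μm/a: copper (2.01) > zinc (1.75)

copper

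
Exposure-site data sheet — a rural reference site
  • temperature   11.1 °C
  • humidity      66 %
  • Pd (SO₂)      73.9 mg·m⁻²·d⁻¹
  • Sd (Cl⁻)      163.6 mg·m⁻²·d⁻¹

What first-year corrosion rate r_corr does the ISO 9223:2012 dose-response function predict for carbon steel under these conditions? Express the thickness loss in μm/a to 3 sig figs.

carbon steel: T>10 °C ⇒ hinge -0.054·(11.1−10) = -0.0594
  sulphur-dioxide contribution → 58.5 μm/a
  chloride contribution → 33.1 μm/a
  total first-year rate 91.6 μm/a

r_corr = 91.6 μm/a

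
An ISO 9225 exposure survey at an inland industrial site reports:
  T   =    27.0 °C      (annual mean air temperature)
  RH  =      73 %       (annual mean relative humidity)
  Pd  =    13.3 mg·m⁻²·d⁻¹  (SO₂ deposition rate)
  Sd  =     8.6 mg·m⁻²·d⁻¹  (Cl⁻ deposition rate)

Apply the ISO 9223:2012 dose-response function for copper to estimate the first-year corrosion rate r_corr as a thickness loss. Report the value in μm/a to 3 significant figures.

copper: T>10 °C ⇒ hinge -0.080·(27.0−10) = -1.3600
  Pd branch = 0.0053·Pd^0.26·e^(0.059·RH+f) = 0.1979 μm/a
  Sd branch = 0.01025·Sd^0.27·e^(0.036·RH+0.049·T) = 0.9527 μm/a
  sum: 0.1979 + 0.9527 → r_corr = 1.151 μm/a

r_corr = 1.15 μm/a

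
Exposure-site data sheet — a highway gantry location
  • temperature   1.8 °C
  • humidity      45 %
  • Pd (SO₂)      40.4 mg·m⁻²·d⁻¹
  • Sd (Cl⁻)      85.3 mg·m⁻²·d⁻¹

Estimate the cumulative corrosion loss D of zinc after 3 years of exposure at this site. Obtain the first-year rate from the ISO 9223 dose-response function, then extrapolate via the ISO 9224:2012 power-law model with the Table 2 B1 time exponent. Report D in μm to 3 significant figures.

D(3) = 1.83 μm

zinc: T≤10 °C ⇒ hinge +0.038·(1.8−10) = -0.3116
  sulphur-dioxide contribution → 0.3811 μm/a
  chloride contribution → 0.3685 μm/a
  total first-year rate 0.7496 μm/a
Power-law: D(3) = r_corr · 3^0.813
  D(3) = 0.7496 × 3^0.813 = 0.7496 × 2.443 = 1.831 μm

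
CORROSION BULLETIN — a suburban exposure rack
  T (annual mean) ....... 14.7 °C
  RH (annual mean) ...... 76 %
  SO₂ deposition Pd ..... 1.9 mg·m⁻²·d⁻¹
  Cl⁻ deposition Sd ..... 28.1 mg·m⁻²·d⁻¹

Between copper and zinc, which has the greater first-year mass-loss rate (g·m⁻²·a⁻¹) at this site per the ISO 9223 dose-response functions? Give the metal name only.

copper: temperature factor f = -0.080·(4.7) = -0.3760
  SO₂ term: 0.0053·1.9^0.26·exp(0.059·76-0.3760) = 0.3809
  Sd branch = 0.01025·Sd^0.27·e^(0.036·RH+0.049·T) = 0.7997 μm/a
  sum: 0.3809 + 0.7997 → r_corr = 1.181 μm/a
  mass loss = 1.181 μm/a × 8.96 g/cm³ = 10.58 g·m⁻²·a⁻¹
zinc: f(T) = -0.071·(T−10) [T>10 °C] = -0.3337
  Pd branch = 0.0129·Pd^0.44·e^(0.046·RH+f) = 0.4042 μm/a
  Cl⁻ term: 0.0175·28.1^0.57·exp(0.008·76+0.085·14.7) = 0.7508
  r_corr = 0.4042 + 0.7508 = 1.155 μm/a
  mass loss = 1.155 μm/a × 7.14 g/cm³ = 8.247 g·m⁻²·a⁻¹
Ordering by g·m⁻²·a⁻¹: copper (10.6) > zinc (8.25)

copper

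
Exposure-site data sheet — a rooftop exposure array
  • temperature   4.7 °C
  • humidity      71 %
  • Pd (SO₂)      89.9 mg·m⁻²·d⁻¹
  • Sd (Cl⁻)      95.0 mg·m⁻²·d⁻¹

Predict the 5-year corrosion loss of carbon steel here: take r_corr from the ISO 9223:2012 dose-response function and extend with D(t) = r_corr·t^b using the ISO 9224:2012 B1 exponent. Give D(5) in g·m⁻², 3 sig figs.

D(5) = 1.02e+03 g·m⁻²

carbon steel: T≤10 °C ⇒ hinge +0.150·(4.7−10) = -0.7950
  sulphur-dioxide contribution → 34.31 μm/a
  chloride contribution → 21.58 μm/a
  ⇒ r_corr(carbon steel) = 55.88 μm/a
Power-law: D(5) = r_corr · 5^0.523
  D(5) = 55.88 × 5^0.523 = 55.88 × 2.32 = 129.7 μm
  Mass loss = 129.7 μm × 7.85 g/cm³ = 1018 g·m⁻²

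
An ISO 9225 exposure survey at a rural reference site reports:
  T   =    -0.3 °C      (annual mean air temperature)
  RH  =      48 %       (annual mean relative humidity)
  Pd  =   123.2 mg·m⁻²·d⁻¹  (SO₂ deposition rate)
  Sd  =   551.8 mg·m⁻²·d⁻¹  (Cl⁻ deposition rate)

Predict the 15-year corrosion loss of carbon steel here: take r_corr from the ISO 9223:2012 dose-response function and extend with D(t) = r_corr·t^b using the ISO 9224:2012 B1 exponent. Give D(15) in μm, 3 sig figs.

carbon steel: T≤10 °C ⇒ hinge +0.150·(-0.3−10) = -1.5450
  sulphur-dioxide contribution → 12.05 μm/a
  chloride contribution → 24.62 μm/a
  ⇒ r_corr(carbon steel) = 36.67 μm/a
Long-term exponent b (ISO 9224 Table 2, B1) = 0.523
  D(15) = 36.67 × 15^0.523 = 36.67 × 4.122 = 151.1 μm

D(15) = 151 μm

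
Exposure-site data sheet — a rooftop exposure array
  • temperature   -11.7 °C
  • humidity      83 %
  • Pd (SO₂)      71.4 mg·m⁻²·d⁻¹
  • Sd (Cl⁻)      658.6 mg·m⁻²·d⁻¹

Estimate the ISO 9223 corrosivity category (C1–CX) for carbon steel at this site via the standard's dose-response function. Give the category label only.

carbon steel: temperature factor f = +0.150·(-21.7) = -3.2550
  sulphur-dioxide contribution → 3.305 μm/a
  chloride contribution → 55.26 μm/a
  ⇒ r_corr(carbon steel) = 58.57 μm/a
Category bounds: 50…80 μm/a bracket r_corr ⇒ C4

C4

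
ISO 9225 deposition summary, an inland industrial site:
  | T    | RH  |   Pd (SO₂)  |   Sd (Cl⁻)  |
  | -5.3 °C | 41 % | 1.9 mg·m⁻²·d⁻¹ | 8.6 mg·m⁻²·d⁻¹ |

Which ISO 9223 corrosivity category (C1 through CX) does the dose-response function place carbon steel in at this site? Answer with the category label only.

carbon steel: f(T) = +0.150·(T−10) [T≤10 °C] = -2.2950
  Pd branch = 1.77·Pd^0.52·e^(0.02·RH+f) = 0.5654 μm/a
  Cl⁻ term: 0.102·8.6^0.62·exp(0.033·41+0.04·-5.3) = 1.212
  r_corr = 0.5654 + 1.212 = 1.777 μm/a
Category bounds: 1.3…25 μm/a bracket r_corr ⇒ C2

C2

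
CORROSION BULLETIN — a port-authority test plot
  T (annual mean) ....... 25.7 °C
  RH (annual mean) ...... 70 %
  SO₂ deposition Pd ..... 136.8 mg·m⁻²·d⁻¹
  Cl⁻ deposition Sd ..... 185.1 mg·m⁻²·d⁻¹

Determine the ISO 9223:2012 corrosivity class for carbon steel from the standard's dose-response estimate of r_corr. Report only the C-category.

C5

carbon steel: T>10 °C ⇒ hinge -0.054·(25.7−10) = -0.8478
  sulphur-dioxide contribution → 39.68 μm/a
  chloride contribution → 73.13 μm/a
  ⇒ r_corr(carbon steel) = 112.8 μm/a
113 μm/a falls in (80, 200] for carbon steel → category C5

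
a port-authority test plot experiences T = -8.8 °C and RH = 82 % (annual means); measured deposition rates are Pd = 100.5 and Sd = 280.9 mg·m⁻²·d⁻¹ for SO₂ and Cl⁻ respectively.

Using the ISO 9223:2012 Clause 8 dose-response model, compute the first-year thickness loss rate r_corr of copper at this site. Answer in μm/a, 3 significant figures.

copper: T≤10 °C ⇒ hinge +0.126·(-8.8−10) = -2.3688
  Pd branch = 0.0053·Pd^0.26·e^(0.059·RH+f) = 0.2076 μm/a
  Sd branch = 0.01025·Sd^0.27·e^(0.036·RH+0.049·T) = 0.5843 μm/a
  sum: 0.2076 + 0.5843 → r_corr = 0.7918 μm/a

r_corr = 0.792 μm/a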